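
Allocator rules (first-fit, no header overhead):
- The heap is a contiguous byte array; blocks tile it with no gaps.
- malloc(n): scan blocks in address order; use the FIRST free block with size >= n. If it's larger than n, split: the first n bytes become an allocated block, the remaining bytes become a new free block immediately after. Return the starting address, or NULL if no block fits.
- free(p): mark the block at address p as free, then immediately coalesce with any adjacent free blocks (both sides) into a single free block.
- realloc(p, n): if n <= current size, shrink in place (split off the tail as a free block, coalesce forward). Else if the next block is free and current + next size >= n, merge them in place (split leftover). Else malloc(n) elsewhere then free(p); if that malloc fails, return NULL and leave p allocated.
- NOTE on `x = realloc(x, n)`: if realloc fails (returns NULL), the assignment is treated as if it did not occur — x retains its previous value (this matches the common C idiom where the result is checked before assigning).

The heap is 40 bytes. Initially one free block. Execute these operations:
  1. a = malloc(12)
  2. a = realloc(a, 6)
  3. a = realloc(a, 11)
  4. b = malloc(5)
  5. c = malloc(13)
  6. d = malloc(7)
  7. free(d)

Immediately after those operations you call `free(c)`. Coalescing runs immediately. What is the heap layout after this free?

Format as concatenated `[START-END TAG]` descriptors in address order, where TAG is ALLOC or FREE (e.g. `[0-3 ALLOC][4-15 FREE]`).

Op 1: a = malloc(12) -> a = 0; heap: [0-11 ALLOC][12-39 FREE]
Op 2: a = realloc(a, 6) -> a = 0; heap: [0-5 ALLOC][6-39 FREE]
Op 3: a = realloc(a, 11) -> a = 0; heap: [0-10 ALLOC][11-39 FREE]
Op 4: b = malloc(5) -> b = 11; heap: [0-10 ALLOC][11-15 ALLOC][16-39 FREE]
Op 5: c = malloc(13) -> c = 16; heap: [0-10 ALLOC][11-15 ALLOC][16-28 ALLOC][29-39 FREE]
Op 6: d = malloc(7) -> d = 29; heap: [0-10 ALLOC][11-15 ALLOC][16-28 ALLOC][29-35 ALLOC][36-39 FREE]
Op 7: free(d) -> (freed d); heap: [0-10 ALLOC][11-15 ALLOC][16-28 ALLOC][29-39 FREE]
free(c): c = 16 -> block [16-28 ALLOC]; mark free, coalesce with adjacent free neighbors -> [0-10 ALLOC][11-15 ALLOC][16-39 FREE]

Answer: [0-10 ALLOC][11-15 ALLOC][16-39 FREE]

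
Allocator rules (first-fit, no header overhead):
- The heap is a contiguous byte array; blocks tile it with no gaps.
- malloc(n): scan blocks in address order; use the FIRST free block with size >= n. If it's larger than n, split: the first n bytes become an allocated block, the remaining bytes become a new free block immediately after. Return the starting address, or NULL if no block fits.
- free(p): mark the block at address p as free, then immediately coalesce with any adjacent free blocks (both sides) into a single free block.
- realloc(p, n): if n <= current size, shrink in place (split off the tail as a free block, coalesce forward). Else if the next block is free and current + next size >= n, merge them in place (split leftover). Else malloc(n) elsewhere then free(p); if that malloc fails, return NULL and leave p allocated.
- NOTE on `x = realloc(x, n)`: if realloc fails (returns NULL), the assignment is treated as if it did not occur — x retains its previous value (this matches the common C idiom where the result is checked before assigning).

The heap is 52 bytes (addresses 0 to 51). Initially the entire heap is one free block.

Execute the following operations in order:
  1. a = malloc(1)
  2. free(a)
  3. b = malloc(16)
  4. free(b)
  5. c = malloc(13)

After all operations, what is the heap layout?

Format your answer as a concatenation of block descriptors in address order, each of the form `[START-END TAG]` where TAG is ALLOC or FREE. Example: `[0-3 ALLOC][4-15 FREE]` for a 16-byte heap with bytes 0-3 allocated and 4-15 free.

Answer: [0-12 ALLOC][13-51 FREE]

Derivation:
Op 1: a = malloc(1) -> a = 0; heap: [0-0 ALLOC][1-51 FREE]
Op 2: free(a) -> (freed a); heap: [0-51 FREE]
Op 3: b = malloc(16) -> b = 0; heap: [0-15 ALLOC][16-51 FREE]
Op 4: free(b) -> (freed b); heap: [0-51 FREE]
Op 5: c = malloc(13) -> c = 0; heap: [0-12 ALLOC][13-51 FREE]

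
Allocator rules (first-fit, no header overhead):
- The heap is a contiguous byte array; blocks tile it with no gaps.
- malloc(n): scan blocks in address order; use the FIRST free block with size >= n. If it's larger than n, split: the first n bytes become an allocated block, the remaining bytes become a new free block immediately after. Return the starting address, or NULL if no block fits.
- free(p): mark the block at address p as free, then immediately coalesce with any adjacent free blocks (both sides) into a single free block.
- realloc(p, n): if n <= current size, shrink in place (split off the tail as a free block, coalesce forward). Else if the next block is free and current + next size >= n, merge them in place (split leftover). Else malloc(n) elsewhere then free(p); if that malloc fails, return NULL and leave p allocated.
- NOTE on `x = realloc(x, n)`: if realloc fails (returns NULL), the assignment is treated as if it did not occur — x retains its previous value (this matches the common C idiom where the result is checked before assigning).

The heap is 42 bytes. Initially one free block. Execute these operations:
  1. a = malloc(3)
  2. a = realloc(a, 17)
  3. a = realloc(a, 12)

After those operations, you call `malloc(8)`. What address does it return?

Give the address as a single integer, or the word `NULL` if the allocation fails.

Answer: 12

Derivation:
Op 1: a = malloc(3) -> a = 0; heap: [0-2 ALLOC][3-41 FREE]
Op 2: a = realloc(a, 17) -> a = 0; heap: [0-16 ALLOC][17-41 FREE]
Op 3: a = realloc(a, 12) -> a = 0; heap: [0-11 ALLOC][12-41 FREE]
malloc(8): first-fit scan over [0-11 ALLOC][12-41 FREE] -> 12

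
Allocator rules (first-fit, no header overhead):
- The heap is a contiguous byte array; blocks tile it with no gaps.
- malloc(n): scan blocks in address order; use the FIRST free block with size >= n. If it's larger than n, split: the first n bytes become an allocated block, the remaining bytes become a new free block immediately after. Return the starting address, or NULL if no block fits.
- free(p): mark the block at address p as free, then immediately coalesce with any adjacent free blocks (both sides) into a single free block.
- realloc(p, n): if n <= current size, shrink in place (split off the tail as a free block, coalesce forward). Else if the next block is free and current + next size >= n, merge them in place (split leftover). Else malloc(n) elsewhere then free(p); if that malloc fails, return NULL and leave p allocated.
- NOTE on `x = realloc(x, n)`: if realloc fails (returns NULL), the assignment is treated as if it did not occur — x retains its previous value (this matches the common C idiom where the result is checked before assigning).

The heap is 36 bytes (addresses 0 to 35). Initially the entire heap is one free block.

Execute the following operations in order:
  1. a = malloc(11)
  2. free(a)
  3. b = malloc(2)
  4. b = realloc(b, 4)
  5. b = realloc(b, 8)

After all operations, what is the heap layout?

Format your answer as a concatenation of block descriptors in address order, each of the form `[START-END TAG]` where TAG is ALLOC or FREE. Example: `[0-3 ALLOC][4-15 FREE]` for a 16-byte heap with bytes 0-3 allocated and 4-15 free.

Op 1: a = malloc(11) -> a = 0; heap: [0-10 ALLOC][11-35 FREE]
Op 2: free(a) -> (freed a); heap: [0-35 FREE]
Op 3: b = malloc(2) -> b = 0; heap: [0-1 ALLOC][2-35 FREE]
Op 4: b = realloc(b, 4) -> b = 0; heap: [0-3 ALLOC][4-35 FREE]
Op 5: b = realloc(b, 8) -> b = 0; heap: [0-7 ALLOC][8-35 FREE]

Answer: [0-7 ALLOC][8-35 FREE]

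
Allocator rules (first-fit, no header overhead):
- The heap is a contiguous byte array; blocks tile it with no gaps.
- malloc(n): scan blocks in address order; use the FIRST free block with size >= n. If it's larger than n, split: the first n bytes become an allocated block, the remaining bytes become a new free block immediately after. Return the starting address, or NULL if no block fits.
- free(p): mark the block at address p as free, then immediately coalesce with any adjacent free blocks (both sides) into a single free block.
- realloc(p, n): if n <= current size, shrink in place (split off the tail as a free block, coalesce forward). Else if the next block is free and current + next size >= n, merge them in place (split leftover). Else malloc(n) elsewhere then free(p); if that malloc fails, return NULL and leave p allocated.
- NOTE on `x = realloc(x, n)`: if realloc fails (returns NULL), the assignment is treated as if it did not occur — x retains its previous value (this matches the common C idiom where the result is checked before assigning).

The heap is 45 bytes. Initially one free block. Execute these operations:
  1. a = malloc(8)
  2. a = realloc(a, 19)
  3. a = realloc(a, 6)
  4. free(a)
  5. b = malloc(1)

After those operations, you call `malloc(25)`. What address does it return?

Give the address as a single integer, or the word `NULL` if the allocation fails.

Answer: 1

Derivation:
Op 1: a = malloc(8) -> a = 0; heap: [0-7 ALLOC][8-44 FREE]
Op 2: a = realloc(a, 19) -> a = 0; heap: [0-18 ALLOC][19-44 FREE]
Op 3: a = realloc(a, 6) -> a = 0; heap: [0-5 ALLOC][6-44 FREE]
Op 4: free(a) -> (freed a); heap: [0-44 FREE]
Op 5: b = malloc(1) -> b = 0; heap: [0-0 ALLOC][1-44 FREE]
malloc(25): first-fit scan over [0-0 ALLOC][1-44 FREE] -> 1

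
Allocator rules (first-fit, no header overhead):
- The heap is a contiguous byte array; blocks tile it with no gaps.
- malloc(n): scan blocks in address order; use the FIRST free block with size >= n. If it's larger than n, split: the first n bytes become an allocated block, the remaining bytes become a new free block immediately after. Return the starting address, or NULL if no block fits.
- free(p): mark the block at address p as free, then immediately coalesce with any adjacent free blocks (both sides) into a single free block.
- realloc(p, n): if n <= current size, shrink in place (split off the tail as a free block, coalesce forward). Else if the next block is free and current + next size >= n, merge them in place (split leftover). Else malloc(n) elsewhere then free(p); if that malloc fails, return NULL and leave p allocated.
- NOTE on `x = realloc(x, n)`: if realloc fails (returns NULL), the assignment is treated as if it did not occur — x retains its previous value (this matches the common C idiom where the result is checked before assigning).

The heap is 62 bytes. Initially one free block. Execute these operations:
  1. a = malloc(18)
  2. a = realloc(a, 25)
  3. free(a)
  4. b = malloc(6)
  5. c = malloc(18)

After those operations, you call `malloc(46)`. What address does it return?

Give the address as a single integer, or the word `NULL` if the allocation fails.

Op 1: a = malloc(18) -> a = 0; heap: [0-17 ALLOC][18-61 FREE]
Op 2: a = realloc(a, 25) -> a = 0; heap: [0-24 ALLOC][25-61 FREE]
Op 3: free(a) -> (freed a); heap: [0-61 FREE]
Op 4: b = malloc(6) -> b = 0; heap: [0-5 ALLOC][6-61 FREE]
Op 5: c = malloc(18) -> c = 6; heap: [0-5 ALLOC][6-23 ALLOC][24-61 FREE]
malloc(46): first-fit scan over [0-5 ALLOC][6-23 ALLOC][24-61 FREE] -> NULL

Answer: NULL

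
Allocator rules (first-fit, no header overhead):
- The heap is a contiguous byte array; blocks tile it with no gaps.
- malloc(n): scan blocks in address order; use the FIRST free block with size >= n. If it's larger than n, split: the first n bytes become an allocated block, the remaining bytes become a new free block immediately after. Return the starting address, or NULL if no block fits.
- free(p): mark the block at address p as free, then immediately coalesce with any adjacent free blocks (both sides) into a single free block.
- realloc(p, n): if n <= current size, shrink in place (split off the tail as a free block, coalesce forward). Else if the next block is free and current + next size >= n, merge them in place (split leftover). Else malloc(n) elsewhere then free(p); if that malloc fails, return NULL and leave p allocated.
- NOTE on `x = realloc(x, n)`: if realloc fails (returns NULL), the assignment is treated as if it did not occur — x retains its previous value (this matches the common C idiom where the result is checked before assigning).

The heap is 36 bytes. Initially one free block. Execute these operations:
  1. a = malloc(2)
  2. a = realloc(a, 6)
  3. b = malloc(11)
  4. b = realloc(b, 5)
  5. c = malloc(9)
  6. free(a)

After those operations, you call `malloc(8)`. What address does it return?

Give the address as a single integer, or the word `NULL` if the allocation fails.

Op 1: a = malloc(2) -> a = 0; heap: [0-1 ALLOC][2-35 FREE]
Op 2: a = realloc(a, 6) -> a = 0; heap: [0-5 ALLOC][6-35 FREE]
Op 3: b = malloc(11) -> b = 6; heap: [0-5 ALLOC][6-16 ALLOC][17-35 FREE]
Op 4: b = realloc(b, 5) -> b = 6; heap: [0-5 ALLOC][6-10 ALLOC][11-35 FREE]
Op 5: c = malloc(9) -> c = 11; heap: [0-5 ALLOC][6-10 ALLOC][11-19 ALLOC][20-35 FREE]
Op 6: free(a) -> (freed a); heap: [0-5 FREE][6-10 ALLOC][11-19 ALLOC][20-35 FREE]
malloc(8): first-fit scan over [0-5 FREE][6-10 ALLOC][11-19 ALLOC][20-35 FREE] -> 20

Answer: 20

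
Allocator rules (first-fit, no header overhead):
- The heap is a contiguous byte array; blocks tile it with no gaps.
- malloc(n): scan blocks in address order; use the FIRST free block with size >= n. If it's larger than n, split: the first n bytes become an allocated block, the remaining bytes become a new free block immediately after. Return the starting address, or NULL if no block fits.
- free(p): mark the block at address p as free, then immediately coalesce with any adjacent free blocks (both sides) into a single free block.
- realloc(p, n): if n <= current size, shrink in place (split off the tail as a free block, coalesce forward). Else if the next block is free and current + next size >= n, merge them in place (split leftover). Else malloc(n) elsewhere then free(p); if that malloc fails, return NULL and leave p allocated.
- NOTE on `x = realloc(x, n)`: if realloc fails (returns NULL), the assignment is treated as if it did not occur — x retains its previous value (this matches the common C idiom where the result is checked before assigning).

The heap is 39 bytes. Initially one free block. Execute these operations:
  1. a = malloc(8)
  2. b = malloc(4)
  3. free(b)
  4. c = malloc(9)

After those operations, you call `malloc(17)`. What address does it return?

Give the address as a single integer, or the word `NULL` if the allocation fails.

Answer: 17

Derivation:
Op 1: a = malloc(8) -> a = 0; heap: [0-7 ALLOC][8-38 FREE]
Op 2: b = malloc(4) -> b = 8; heap: [0-7 ALLOC][8-11 ALLOC][12-38 FREE]
Op 3: free(b) -> (freed b); heap: [0-7 ALLOC][8-38 FREE]
Op 4: c = malloc(9) -> c = 8; heap: [0-7 ALLOC][8-16 ALLOC][17-38 FREE]
malloc(17): first-fit scan over [0-7 ALLOC][8-16 ALLOC][17-38 FREE] -> 17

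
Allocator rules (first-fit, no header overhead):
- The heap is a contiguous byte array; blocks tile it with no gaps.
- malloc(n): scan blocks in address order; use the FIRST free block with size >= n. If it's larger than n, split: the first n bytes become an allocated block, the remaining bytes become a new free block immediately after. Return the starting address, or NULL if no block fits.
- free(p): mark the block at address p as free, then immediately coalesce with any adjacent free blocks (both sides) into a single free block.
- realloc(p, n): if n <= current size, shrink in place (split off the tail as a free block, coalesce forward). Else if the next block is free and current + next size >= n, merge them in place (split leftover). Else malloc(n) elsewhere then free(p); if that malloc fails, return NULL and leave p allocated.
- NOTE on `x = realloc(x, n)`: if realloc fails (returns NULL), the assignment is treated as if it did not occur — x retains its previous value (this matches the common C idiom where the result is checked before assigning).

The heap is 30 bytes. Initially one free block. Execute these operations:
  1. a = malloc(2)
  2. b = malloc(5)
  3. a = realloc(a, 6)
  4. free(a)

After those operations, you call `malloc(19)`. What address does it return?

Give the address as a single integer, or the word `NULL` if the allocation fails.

Op 1: a = malloc(2) -> a = 0; heap: [0-1 ALLOC][2-29 FREE]
Op 2: b = malloc(5) -> b = 2; heap: [0-1 ALLOC][2-6 ALLOC][7-29 FREE]
Op 3: a = realloc(a, 6) -> a = 7; heap: [0-1 FREE][2-6 ALLOC][7-12 ALLOC][13-29 FREE]
Op 4: free(a) -> (freed a); heap: [0-1 FREE][2-6 ALLOC][7-29 FREE]
malloc(19): first-fit scan over [0-1 FREE][2-6 ALLOC][7-29 FREE] -> 7

Answer: 7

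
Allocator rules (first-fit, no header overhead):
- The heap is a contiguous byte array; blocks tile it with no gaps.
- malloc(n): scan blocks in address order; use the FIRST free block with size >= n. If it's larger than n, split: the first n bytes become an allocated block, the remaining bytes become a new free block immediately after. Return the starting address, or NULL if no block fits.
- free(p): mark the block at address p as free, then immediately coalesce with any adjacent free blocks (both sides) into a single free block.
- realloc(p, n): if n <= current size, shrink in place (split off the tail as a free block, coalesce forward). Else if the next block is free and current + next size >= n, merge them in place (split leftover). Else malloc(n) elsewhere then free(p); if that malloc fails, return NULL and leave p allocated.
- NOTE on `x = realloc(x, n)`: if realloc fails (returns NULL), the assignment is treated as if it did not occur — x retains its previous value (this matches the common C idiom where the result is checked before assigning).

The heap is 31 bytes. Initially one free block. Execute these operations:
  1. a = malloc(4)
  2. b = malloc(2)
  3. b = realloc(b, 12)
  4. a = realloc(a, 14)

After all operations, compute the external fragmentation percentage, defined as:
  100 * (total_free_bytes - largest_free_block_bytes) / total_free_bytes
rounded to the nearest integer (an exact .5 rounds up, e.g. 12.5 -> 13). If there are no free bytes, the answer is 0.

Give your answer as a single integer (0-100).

Answer: 20

Derivation:
Op 1: a = malloc(4) -> a = 0; heap: [0-3 ALLOC][4-30 FREE]
Op 2: b = malloc(2) -> b = 4; heap: [0-3 ALLOC][4-5 ALLOC][6-30 FREE]
Op 3: b = realloc(b, 12) -> b = 4; heap: [0-3 ALLOC][4-15 ALLOC][16-30 FREE]
Op 4: a = realloc(a, 14) -> a = 16; heap: [0-3 FREE][4-15 ALLOC][16-29 ALLOC][30-30 FREE]
Free blocks: [4 1] total_free=5 largest=4 -> 100*(5-4)/5 = 100/5 = 20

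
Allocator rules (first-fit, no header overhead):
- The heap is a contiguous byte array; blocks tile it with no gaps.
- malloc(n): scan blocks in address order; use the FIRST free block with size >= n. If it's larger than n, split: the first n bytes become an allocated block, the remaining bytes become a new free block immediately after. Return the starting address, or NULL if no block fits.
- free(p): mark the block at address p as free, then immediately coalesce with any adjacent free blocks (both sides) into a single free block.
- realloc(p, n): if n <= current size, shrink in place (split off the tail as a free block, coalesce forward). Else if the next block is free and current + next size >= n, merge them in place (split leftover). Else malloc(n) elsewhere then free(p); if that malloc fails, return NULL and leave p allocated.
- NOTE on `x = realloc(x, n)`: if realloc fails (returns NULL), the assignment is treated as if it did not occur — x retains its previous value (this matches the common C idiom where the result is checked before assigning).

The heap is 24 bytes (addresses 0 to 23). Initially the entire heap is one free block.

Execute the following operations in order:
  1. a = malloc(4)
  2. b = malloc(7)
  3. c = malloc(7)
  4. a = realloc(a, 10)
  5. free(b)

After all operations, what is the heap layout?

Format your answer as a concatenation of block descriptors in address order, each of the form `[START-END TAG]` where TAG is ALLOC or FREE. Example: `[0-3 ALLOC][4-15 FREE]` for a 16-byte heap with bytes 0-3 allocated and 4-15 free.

Answer: [0-3 ALLOC][4-10 FREE][11-17 ALLOC][18-23 FREE]

Derivation:
Op 1: a = malloc(4) -> a = 0; heap: [0-3 ALLOC][4-23 FREE]
Op 2: b = malloc(7) -> b = 4; heap: [0-3 ALLOC][4-10 ALLOC][11-23 FREE]
Op 3: c = malloc(7) -> c = 11; heap: [0-3 ALLOC][4-10 ALLOC][11-17 ALLOC][18-23 FREE]
Op 4: a = realloc(a, 10) -> NULL (a unchanged); heap: [0-3 ALLOC][4-10 ALLOC][11-17 ALLOC][18-23 FREE]
Op 5: free(b) -> (freed b); heap: [0-3 ALLOC][4-10 FREE][11-17 ALLOC][18-23 FREE]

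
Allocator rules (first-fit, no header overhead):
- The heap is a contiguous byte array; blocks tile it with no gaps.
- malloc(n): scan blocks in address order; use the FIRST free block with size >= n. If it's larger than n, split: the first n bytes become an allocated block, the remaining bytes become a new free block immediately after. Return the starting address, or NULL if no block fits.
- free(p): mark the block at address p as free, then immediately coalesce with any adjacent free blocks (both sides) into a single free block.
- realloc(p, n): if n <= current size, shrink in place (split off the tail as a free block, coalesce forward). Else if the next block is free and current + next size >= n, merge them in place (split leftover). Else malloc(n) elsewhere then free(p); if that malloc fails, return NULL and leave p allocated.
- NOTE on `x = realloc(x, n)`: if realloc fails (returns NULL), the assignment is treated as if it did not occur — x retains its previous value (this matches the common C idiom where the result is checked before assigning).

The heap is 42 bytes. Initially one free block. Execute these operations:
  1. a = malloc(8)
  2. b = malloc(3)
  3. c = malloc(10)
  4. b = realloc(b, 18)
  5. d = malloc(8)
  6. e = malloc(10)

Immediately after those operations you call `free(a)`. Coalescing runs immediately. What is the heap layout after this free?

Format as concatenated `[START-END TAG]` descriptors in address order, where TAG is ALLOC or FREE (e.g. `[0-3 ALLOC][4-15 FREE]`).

Op 1: a = malloc(8) -> a = 0; heap: [0-7 ALLOC][8-41 FREE]
Op 2: b = malloc(3) -> b = 8; heap: [0-7 ALLOC][8-10 ALLOC][11-41 FREE]
Op 3: c = malloc(10) -> c = 11; heap: [0-7 ALLOC][8-10 ALLOC][11-20 ALLOC][21-41 FREE]
Op 4: b = realloc(b, 18) -> b = 21; heap: [0-7 ALLOC][8-10 FREE][11-20 ALLOC][21-38 ALLOC][39-41 FREE]
Op 5: d = malloc(8) -> d = NULL; heap: [0-7 ALLOC][8-10 FREE][11-20 ALLOC][21-38 ALLOC][39-41 FREE]
Op 6: e = malloc(10) -> e = NULL; heap: [0-7 ALLOC][8-10 FREE][11-20 ALLOC][21-38 ALLOC][39-41 FREE]
free(a): a = 0 -> block [0-7 ALLOC]; mark free, coalesce with adjacent free neighbors -> [0-10 FREE][11-20 ALLOC][21-38 ALLOC][39-41 FREE]

Answer: [0-10 FREE][11-20 ALLOC][21-38 ALLOC][39-41 FREE]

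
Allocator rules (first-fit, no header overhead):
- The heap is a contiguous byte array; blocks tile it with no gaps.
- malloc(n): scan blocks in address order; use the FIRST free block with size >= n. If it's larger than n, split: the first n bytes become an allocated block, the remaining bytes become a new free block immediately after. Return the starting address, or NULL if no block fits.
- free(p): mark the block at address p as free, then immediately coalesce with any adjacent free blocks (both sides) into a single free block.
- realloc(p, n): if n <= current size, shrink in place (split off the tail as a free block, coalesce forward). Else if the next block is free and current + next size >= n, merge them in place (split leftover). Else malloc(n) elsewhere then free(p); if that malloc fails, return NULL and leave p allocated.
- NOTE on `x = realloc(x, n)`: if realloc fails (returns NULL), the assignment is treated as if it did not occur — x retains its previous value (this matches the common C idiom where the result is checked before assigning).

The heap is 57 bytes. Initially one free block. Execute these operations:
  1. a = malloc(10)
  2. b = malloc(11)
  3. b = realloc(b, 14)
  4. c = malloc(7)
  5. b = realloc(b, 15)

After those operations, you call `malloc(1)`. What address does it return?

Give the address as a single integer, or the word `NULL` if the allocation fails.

Op 1: a = malloc(10) -> a = 0; heap: [0-9 ALLOC][10-56 FREE]
Op 2: b = malloc(11) -> b = 10; heap: [0-9 ALLOC][10-20 ALLOC][21-56 FREE]
Op 3: b = realloc(b, 14) -> b = 10; heap: [0-9 ALLOC][10-23 ALLOC][24-56 FREE]
Op 4: c = malloc(7) -> c = 24; heap: [0-9 ALLOC][10-23 ALLOC][24-30 ALLOC][31-56 FREE]
Op 5: b = realloc(b, 15) -> b = 31; heap: [0-9 ALLOC][10-23 FREE][24-30 ALLOC][31-45 ALLOC][46-56 FREE]
malloc(1): first-fit scan over [0-9 ALLOC][10-23 FREE][24-30 ALLOC][31-45 ALLOC][46-56 FREE] -> 10

Answer: 10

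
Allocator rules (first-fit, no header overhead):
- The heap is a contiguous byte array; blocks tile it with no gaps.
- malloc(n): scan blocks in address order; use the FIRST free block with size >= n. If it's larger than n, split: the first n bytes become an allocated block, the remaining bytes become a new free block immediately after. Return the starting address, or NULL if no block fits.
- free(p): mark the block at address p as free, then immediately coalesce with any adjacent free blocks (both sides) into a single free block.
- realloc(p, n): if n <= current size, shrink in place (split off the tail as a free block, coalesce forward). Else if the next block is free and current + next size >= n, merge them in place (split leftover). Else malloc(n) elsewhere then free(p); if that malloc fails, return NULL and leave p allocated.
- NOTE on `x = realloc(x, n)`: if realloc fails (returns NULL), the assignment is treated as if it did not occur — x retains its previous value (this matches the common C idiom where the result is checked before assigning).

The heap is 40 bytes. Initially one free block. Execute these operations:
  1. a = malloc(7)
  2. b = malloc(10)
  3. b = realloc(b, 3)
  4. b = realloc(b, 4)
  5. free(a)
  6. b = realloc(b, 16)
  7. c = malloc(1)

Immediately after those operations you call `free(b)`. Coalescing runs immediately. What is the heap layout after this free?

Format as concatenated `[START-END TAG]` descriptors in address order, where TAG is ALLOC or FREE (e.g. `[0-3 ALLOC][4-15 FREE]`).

Answer: [0-0 ALLOC][1-39 FREE]

Derivation:
Op 1: a = malloc(7) -> a = 0; heap: [0-6 ALLOC][7-39 FREE]
Op 2: b = malloc(10) -> b = 7; heap: [0-6 ALLOC][7-16 ALLOC][17-39 FREE]
Op 3: b = realloc(b, 3) -> b = 7; heap: [0-6 ALLOC][7-9 ALLOC][10-39 FREE]
Op 4: b = realloc(b, 4) -> b = 7; heap: [0-6 ALLOC][7-10 ALLOC][11-39 FREE]
Op 5: free(a) -> (freed a); heap: [0-6 FREE][7-10 ALLOC][11-39 FREE]
Op 6: b = realloc(b, 16) -> b = 7; heap: [0-6 FREE][7-22 ALLOC][23-39 FREE]
Op 7: c = malloc(1) -> c = 0; heap: [0-0 ALLOC][1-6 FREE][7-22 ALLOC][23-39 FREE]
free(b): b = 7 -> block [7-22 ALLOC]; mark free, coalesce with adjacent free neighbors -> [0-0 ALLOC][1-39 FREE]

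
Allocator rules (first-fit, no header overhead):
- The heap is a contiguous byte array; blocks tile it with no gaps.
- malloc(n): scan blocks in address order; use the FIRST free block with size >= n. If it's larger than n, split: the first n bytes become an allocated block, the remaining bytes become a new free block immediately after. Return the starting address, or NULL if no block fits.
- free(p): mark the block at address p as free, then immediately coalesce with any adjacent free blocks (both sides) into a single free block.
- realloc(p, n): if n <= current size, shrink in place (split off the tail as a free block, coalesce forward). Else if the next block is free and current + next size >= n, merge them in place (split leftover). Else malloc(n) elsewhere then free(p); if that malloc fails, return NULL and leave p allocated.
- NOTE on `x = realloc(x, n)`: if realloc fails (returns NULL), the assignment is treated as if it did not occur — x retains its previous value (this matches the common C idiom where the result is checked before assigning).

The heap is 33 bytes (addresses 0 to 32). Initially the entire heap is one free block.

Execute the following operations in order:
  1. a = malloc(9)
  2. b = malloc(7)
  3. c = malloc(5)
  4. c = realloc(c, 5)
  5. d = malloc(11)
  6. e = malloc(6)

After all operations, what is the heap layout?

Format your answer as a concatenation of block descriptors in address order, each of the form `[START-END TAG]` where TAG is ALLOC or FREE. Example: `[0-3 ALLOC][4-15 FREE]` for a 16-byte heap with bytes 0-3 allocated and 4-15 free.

Answer: [0-8 ALLOC][9-15 ALLOC][16-20 ALLOC][21-31 ALLOC][32-32 FREE]

Derivation:
Op 1: a = malloc(9) -> a = 0; heap: [0-8 ALLOC][9-32 FREE]
Op 2: b = malloc(7) -> b = 9; heap: [0-8 ALLOC][9-15 ALLOC][16-32 FREE]
Op 3: c = malloc(5) -> c = 16; heap: [0-8 ALLOC][9-15 ALLOC][16-20 ALLOC][21-32 FREE]
Op 4: c = realloc(c, 5) -> c = 16; heap: [0-8 ALLOC][9-15 ALLOC][16-20 ALLOC][21-32 FREE]
Op 5: d = malloc(11) -> d = 21; heap: [0-8 ALLOC][9-15 ALLOC][16-20 ALLOC][21-31 ALLOC][32-32 FREE]
Op 6: e = malloc(6) -> e = NULL; heap: [0-8 ALLOC][9-15 ALLOC][16-20 ALLOC][21-31 ALLOC][32-32 FREE]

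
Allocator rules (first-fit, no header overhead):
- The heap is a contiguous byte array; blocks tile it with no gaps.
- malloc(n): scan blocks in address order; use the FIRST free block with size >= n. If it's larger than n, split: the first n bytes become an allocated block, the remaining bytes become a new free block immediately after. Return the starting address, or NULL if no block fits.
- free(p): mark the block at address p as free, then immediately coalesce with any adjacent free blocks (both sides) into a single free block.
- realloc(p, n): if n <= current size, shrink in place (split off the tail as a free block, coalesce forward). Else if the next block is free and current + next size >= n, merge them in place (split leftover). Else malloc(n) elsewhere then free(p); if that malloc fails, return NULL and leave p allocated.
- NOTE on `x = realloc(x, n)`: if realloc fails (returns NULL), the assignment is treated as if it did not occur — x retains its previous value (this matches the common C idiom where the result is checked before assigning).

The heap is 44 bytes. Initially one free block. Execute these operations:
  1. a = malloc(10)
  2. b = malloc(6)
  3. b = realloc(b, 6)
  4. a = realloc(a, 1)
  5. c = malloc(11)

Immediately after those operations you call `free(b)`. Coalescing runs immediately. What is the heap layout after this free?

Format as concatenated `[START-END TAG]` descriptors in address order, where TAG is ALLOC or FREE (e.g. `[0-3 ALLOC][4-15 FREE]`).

Op 1: a = malloc(10) -> a = 0; heap: [0-9 ALLOC][10-43 FREE]
Op 2: b = malloc(6) -> b = 10; heap: [0-9 ALLOC][10-15 ALLOC][16-43 FREE]
Op 3: b = realloc(b, 6) -> b = 10; heap: [0-9 ALLOC][10-15 ALLOC][16-43 FREE]
Op 4: a = realloc(a, 1) -> a = 0; heap: [0-0 ALLOC][1-9 FREE][10-15 ALLOC][16-43 FREE]
Op 5: c = malloc(11) -> c = 16; heap: [0-0 ALLOC][1-9 FREE][10-15 ALLOC][16-26 ALLOC][27-43 FREE]
free(b): b = 10 -> block [10-15 ALLOC]; mark free, coalesce with adjacent free neighbors -> [0-0 ALLOC][1-15 FREE][16-26 ALLOC][27-43 FREE]

Answer: [0-0 ALLOC][1-15 FREE][16-26 ALLOC][27-43 FREE]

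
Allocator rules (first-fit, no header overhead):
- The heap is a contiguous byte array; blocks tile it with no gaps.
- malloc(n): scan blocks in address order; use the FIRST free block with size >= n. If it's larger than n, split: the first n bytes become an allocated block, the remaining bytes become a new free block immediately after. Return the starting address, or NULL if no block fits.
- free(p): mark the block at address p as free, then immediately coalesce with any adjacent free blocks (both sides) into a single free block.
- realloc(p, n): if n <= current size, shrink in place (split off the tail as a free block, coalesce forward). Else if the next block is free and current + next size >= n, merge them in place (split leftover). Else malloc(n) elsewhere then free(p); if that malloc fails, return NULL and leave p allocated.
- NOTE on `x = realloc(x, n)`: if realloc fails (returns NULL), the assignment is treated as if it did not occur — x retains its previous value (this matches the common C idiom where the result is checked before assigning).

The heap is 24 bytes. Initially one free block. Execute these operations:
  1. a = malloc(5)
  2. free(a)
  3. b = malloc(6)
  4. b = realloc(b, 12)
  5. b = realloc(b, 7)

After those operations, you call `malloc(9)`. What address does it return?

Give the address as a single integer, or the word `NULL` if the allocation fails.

Answer: 7

Derivation:
Op 1: a = malloc(5) -> a = 0; heap: [0-4 ALLOC][5-23 FREE]
Op 2: free(a) -> (freed a); heap: [0-23 FREE]
Op 3: b = malloc(6) -> b = 0; heap: [0-5 ALLOC][6-23 FREE]
Op 4: b = realloc(b, 12) -> b = 0; heap: [0-11 ALLOC][12-23 FREE]
Op 5: b = realloc(b, 7) -> b = 0; heap: [0-6 ALLOC][7-23 FREE]
malloc(9): first-fit scan over [0-6 ALLOC][7-23 FREE] -> 7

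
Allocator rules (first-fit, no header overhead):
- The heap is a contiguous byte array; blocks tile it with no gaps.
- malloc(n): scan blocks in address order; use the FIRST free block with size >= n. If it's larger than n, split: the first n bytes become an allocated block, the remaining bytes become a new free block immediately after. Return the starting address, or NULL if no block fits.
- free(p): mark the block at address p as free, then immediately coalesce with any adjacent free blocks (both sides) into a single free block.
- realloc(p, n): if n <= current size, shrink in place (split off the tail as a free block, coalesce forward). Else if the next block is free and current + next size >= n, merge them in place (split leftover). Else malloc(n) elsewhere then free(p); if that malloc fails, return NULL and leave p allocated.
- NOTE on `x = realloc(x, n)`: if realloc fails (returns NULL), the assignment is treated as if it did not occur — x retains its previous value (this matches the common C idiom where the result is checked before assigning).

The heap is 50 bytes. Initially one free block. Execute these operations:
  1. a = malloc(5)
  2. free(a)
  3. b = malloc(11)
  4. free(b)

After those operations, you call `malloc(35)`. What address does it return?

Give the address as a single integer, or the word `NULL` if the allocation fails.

Op 1: a = malloc(5) -> a = 0; heap: [0-4 ALLOC][5-49 FREE]
Op 2: free(a) -> (freed a); heap: [0-49 FREE]
Op 3: b = malloc(11) -> b = 0; heap: [0-10 ALLOC][11-49 FREE]
Op 4: free(b) -> (freed b); heap: [0-49 FREE]
malloc(35): first-fit scan over [0-49 FREE] -> 0

Answer: 0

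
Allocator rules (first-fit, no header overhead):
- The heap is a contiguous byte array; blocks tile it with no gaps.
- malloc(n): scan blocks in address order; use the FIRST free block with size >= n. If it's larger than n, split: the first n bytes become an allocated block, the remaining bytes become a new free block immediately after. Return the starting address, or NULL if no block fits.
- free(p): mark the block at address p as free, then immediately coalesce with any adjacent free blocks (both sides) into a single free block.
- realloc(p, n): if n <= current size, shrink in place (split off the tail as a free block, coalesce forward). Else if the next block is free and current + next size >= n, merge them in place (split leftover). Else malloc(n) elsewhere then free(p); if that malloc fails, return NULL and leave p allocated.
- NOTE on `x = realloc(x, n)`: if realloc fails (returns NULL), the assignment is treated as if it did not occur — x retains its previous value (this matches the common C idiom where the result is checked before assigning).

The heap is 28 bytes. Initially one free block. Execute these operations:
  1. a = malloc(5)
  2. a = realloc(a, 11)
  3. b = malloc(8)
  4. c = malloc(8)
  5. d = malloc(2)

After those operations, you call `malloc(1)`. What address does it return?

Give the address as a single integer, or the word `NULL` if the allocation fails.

Answer: 27

Derivation:
Op 1: a = malloc(5) -> a = 0; heap: [0-4 ALLOC][5-27 FREE]
Op 2: a = realloc(a, 11) -> a = 0; heap: [0-10 ALLOC][11-27 FREE]
Op 3: b = malloc(8) -> b = 11; heap: [0-10 ALLOC][11-18 ALLOC][19-27 FREE]
Op 4: c = malloc(8) -> c = 19; heap: [0-10 ALLOC][11-18 ALLOC][19-26 ALLOC][27-27 FREE]
Op 5: d = malloc(2) -> d = NULL; heap: [0-10 ALLOC][11-18 ALLOC][19-26 ALLOC][27-27 FREE]
malloc(1): first-fit scan over [0-10 ALLOC][11-18 ALLOC][19-26 ALLOC][27-27 FREE] -> 27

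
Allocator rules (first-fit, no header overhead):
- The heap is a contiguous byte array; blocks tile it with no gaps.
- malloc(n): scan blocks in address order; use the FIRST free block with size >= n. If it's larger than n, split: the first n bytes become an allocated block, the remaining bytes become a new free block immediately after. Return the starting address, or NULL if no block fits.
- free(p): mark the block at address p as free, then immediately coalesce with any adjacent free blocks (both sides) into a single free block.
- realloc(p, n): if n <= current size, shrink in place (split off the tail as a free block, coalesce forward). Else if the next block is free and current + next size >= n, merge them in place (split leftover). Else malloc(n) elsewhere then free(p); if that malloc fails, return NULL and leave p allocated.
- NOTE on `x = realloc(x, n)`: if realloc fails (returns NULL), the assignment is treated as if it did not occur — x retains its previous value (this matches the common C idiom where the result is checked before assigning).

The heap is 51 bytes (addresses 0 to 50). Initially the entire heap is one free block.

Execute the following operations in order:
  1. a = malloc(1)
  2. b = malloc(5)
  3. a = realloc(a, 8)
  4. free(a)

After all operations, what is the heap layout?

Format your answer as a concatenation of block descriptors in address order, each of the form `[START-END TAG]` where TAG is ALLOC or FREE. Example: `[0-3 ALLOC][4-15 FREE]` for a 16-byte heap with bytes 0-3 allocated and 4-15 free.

Op 1: a = malloc(1) -> a = 0; heap: [0-0 ALLOC][1-50 FREE]
Op 2: b = malloc(5) -> b = 1; heap: [0-0 ALLOC][1-5 ALLOC][6-50 FREE]
Op 3: a = realloc(a, 8) -> a = 6; heap: [0-0 FREE][1-5 ALLOC][6-13 ALLOC][14-50 FREE]
Op 4: free(a) -> (freed a); heap: [0-0 FREE][1-5 ALLOC][6-50 FREE]

Answer: [0-0 FREE][1-5 ALLOC][6-50 FREE]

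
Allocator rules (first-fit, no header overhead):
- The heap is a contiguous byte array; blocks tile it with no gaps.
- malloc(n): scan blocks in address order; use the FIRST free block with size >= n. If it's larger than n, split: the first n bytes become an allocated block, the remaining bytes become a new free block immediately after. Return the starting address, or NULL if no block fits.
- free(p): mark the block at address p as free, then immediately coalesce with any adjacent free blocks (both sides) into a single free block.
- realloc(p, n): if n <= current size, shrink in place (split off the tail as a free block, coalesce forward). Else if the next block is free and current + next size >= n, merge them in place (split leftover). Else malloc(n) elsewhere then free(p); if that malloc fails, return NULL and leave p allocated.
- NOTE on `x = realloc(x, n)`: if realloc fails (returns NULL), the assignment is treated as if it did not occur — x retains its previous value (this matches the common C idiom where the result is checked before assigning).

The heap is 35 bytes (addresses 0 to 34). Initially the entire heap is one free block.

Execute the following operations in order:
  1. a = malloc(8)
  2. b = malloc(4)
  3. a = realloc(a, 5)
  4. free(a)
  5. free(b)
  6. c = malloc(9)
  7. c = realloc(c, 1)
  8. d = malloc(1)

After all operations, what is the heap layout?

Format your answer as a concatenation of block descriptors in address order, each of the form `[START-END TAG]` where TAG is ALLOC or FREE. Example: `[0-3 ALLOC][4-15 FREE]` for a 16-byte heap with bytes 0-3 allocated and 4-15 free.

Answer: [0-0 ALLOC][1-1 ALLOC][2-34 FREE]

Derivation:
Op 1: a = malloc(8) -> a = 0; heap: [0-7 ALLOC][8-34 FREE]
Op 2: b = malloc(4) -> b = 8; heap: [0-7 ALLOC][8-11 ALLOC][12-34 FREE]
Op 3: a = realloc(a, 5) -> a = 0; heap: [0-4 ALLOC][5-7 FREE][8-11 ALLOC][12-34 FREE]
Op 4: free(a) -> (freed a); heap: [0-7 FREE][8-11 ALLOC][12-34 FREE]
Op 5: free(b) -> (freed b); heap: [0-34 FREE]
Op 6: c = malloc(9) -> c = 0; heap: [0-8 ALLOC][9-34 FREE]
Op 7: c = realloc(c, 1) -> c = 0; heap: [0-0 ALLOC][1-34 FREE]
Op 8: d = malloc(1) -> d = 1; heap: [0-0 ALLOC][1-1 ALLOC][2-34 FREE]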